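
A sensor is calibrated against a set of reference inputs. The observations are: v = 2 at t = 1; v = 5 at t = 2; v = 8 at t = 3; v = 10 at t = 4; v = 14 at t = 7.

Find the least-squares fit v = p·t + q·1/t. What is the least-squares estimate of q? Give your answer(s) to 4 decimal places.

The normal system XᵀX·[p, q]ᵀ = Xᵀv is [[79, 5]; [5, 10189/7056]]·[p, q]ᵀ = [174, 35/3]ᵀ.
Determinant 79·(10189/7056) − 5² = 628531/7056.
p = (174·(10189/7056) − 5·(35/3))/(628531/7056) = 1361286/628531; q = (79·(35/3) − 5·174)/(628531/7056) = 364560/628531.

q = 0.5800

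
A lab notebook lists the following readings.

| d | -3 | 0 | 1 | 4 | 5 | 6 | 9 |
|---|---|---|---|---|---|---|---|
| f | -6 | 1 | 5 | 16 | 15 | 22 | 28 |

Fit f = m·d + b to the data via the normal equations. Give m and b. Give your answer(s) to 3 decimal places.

From the data, Σd·d = 168, Σd = 22, Σ1 = 7.
Moment sums: Σd·f = 546, Σf = 81.
So AᵀA·[m, b]ᵀ = Aᵀf: [[168, 22]; [22, 7]]·[m, b]ᵀ = [546, 81]ᵀ.
Δ = 168·7 − 22² = 692.
m = (546·7 − 22·81)/692 = 510/173; b = (168·81 − 22·546)/692 = 399/173.

m = 2.948, b = 2.306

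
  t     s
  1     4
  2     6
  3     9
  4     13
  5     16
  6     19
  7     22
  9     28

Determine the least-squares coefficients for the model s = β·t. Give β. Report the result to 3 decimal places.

β = 3.145

Entries of AᵀA: Σt·t = 221.
And Σt·s = 695.
AᵀA·[β]ᵀ = Aᵀs becomes [[221]]·[β]ᵀ = [695]ᵀ.
Hence β = 695 / 221 ≈ 3.1448.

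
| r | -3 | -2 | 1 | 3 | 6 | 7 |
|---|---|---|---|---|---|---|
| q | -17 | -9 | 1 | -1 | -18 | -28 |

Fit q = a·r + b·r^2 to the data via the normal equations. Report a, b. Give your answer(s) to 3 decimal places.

From the data, Σr·r = 108, Σr·r^2 = 552, Σr^2·r^2 = 3876.
Moment sums: Σr·q = -237, Σr^2·q = -2217.
Determinant 108·3876 − 552² = 113904.
a = ((-237)·3876 − 552·(-2217))/113904 = 1211/452; b = (108·(-2217) − 552·(-237))/113904 = -431/452.

a = 2.679, b = -0.954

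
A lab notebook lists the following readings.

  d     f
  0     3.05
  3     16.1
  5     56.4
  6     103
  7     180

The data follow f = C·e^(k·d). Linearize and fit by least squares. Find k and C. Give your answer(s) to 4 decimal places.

k = 0.5874, C = 2.9563

Let Y = ln f. Fitting Y = k·d + ln C by least squares:
XᵀX = [[119.0000, 21.0000]; [21.0000, 5]], rhs = [92.6579, 17.7541]ᵀ  (here Σd = 21.0000, Σ(d)² = 119.0000, Σln f = 17.7541, Σd·ln f = 92.6579).
Δ = 119.0000·5 − (21.0000)² = 154.0000; k = (92.6579·5 − 21.0000·17.7541)/154.0000 = 0.58736, ln C = (119.0000·17.7541 − 21.0000·92.6579)/154.0000 = 1.08392, so C = exp(1.08392) = 2.95626.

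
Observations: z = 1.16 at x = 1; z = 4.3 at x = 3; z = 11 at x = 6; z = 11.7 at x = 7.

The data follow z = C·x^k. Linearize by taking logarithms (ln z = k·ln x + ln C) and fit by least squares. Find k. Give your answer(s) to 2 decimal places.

With ln zᵢ as the transformed response and ln xᵢ as the regressor:
AᵀA = [[8.2039, 4.8363]; [4.8363, 4]], rhs = [10.6850, 6.4645]ᵀ  (here Σln x = 4.8363, Σ(ln x)² = 8.2039, Σln z = 6.4645, Σln x·ln z = 10.6850).
Solving (det = 9.4260): k = 1.21747, ln C = 0.14412.

k = 1.22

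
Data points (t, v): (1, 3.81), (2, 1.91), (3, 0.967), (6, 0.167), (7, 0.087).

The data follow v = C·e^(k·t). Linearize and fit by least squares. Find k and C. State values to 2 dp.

k = -0.62, C = 6.70

With ln vᵢ as the transformed response and tᵢ as the regressor:
XᵀX = [[99.0000, 19.0000]; [19.0000, 5]], rhs = [-25.3003, -2.2804]ᵀ  (here Σt = 19.0000, Σ(t)² = 99.0000, Σln v = -2.2804, Σt·ln v = -25.3003).
Δ = 99.0000·5 − (19.0000)² = 134.0000; k = (-25.3003·5 − 19.0000·-2.2804)/134.0000 = -0.62070, ln C = (99.0000·-2.2804 − 19.0000·-25.3003)/134.0000 = 1.90256, so C = exp(1.90256) = 6.70305.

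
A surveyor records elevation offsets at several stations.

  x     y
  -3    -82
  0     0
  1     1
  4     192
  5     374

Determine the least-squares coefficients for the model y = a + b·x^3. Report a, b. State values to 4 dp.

a = -0.8655, b = 3.0020

Forming MᵀM = [[5, 163]; [163, 20451]] and Mᵀy = [485, 61253]ᵀ gives MᵀM·[a, b]ᵀ = Mᵀy.
Determinant 5·20451 − 163² = 75686.
a = (485·20451 − 163·61253)/75686 = -32752/37843; b = (5·61253 − 163·485)/75686 = 113605/37843.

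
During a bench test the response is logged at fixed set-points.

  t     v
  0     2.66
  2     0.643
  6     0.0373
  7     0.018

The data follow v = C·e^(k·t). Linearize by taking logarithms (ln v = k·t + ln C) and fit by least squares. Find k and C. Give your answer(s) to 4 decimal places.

Taking logs, ln v = k·t + ln C, so regress ln v on t.
Over the data: Σt = 15.0000, Σ(t)² = 89.0000, Σln v = -6.7694, Σt·ln v = -48.7375.
Normal system: [[89.0000, 15.0000]; [15.0000, 4]]·[k, ln C]ᵀ = [-48.7375, -6.7694]ᵀ.
Δ = 89.0000·4 − (15.0000)² = 131.0000; k = (-48.7375·4 − 15.0000·-6.7694)/131.0000 = -0.71304, ln C = (89.0000·-6.7694 − 15.0000·-48.7375)/131.0000 = 0.98155, so C = exp(0.98155) = 2.66859.

k = -0.7130, C = 2.6686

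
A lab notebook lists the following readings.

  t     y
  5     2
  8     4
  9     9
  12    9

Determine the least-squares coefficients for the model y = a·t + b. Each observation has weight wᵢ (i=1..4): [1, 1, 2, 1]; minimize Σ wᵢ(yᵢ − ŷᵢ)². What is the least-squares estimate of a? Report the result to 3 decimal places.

a = 1.119

Compute the Gram sums: Σwᵢ·t·t = 395, Σwᵢ·t = 43, Σwᵢ·1 = 5.
Right-hand side: Σwᵢ·t·y = 312, Σwᵢ·y = 33.
Δ = 395·5 − 43² = 126.
a = (312·5 − 43·33)/126 = 47/42; b = (395·33 − 43·312)/126 = -127/42.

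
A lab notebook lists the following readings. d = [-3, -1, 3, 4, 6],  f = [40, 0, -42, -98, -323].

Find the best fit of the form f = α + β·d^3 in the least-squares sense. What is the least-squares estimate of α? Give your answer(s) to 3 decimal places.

α = -1.378

Compute the Gram sums: Σ1 = 5, Σd^3 = 279, Σd^3·d^3 = 52211.
For Aᵀf: Σf = -423, Σd^3·f = -78254.
Normal equations: [[5, 279]; [279, 52211]]·[α, β]ᵀ = [-423, -78254]ᵀ.
Eliminating β: 52211·(row 1) − 279·(row 2) gives 183214·α = 52211·(-423) − 279·(-78254) = -252387, so α = -252387/183214.
Then β = ((-78254) − 279·(-252387/183214))/52211 = -273253/183214.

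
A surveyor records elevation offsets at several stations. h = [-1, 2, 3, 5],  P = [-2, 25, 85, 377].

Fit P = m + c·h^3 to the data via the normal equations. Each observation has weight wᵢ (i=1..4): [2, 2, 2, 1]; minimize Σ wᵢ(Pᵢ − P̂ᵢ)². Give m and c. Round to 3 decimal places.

Sums needed: Σwᵢ·1 = 7, Σwᵢ·h^3 = 193, Σwᵢ·h^3·h^3 = 17213.
And Σwᵢ·P = 593, Σwᵢ·h^3·P = 52119.
AᵀWA·[m, c]ᵀ = AᵀWP becomes [[7, 193]; [193, 17213]]·[m, c]ᵀ = [593, 52119]ᵀ.
Determinant 7·17213 − 193² = 83242.
m = (593·17213 − 193·52119)/83242 = 74171/41621; c = (7·52119 − 193·593)/83242 = 125192/41621.

m = 1.782, c = 3.008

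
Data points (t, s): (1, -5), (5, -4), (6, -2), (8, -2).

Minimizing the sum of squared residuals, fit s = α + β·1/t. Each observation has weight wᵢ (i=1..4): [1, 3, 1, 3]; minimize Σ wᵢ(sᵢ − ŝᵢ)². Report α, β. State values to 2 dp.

α = -2.35, β = -2.88

From the data, Σwᵢ·1 = 8, Σwᵢ·1/t = 257/120, Σwᵢ·1/t·1/t = 17203/14400.
Moment sums: Σwᵢ·s = -25, Σwᵢ·1/t·s = -509/60.
Δ = 8·(17203/14400) − (257/120)² = 2863/576.
α = ((-25)·(17203/14400) − (257/120)·(-509/60))/(2863/576) = -168449/71575; β = (8·(-509/60) − (257/120)·(-25))/(2863/576) = -41256/14315.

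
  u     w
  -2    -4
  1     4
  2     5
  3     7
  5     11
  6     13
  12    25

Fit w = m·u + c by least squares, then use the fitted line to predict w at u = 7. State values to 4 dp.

ŵ = 15.0793

Compute the Gram sums: Σu·u = 223, Σu = 27, Σ1 = 7.
Right-hand side: Σu·w = 476, Σw = 61.
Δ = 223·7 − 27² = 832.
m = (476·7 − 27·61)/832 = 1685/832; c = (223·61 − 27·476)/832 = 751/832.
At u = 7: ŵ = (1685/832)·(7) + (751/832)·(1) = 6273/416.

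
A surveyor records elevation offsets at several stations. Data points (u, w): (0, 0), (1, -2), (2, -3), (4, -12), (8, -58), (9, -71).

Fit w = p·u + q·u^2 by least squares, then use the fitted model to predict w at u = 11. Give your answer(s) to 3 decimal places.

ŵ = -108.543

The normal system MᵀM·[p, q]ᵀ = Mᵀw is [[166, 1314]; [1314, 10930]]·[p, q]ᵀ = [-1159, -9669]ᵀ.
Eliminating q: 10930·(row 1) − 1314·(row 2) gives 87784·p = 10930·(-1159) − 1314·(-9669) = 37196, so p = 9299/21946.
Then q = ((-9669) − 1314·(9299/21946))/10930 = -10266/10973.
At u = 11: ŵ = (9299/21946)·(11) + (-10266/10973)·(121) = -2382083/21946.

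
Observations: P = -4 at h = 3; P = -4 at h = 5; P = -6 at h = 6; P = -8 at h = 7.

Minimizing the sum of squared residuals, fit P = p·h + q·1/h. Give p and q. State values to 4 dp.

p = -0.9860, q = -1.6675

From the data, Σh·h = 119, Σh·1/h = 4, Σ1/h·1/h = 8789/44100.
Moment sums: Σh·P = -124, Σ1/h·P = -449/105.
Normal equations: [[119, 4]; [4, 8789/44100]]·[p, q]ᵀ = [-124, -449/105]ᵀ.
Δ = 119·(8789/44100) − 4² = 48613/6300.
p = ((-124)·(8789/44100) − 4·(-449/105))/(48613/6300) = -335516/340291; q = (119·(-449/105) − 4·(-124))/(48613/6300) = -81060/48613.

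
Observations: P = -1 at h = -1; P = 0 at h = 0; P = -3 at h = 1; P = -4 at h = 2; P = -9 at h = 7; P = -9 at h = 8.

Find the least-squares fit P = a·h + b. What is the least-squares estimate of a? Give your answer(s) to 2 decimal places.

From the data, Σh·h = 119, Σh = 17, Σ1 = 6.
And Σh·P = -145, ΣP = -26.
Normal equations: [[119, 17]; [17, 6]]·[a, b]ᵀ = [-145, -26]ᵀ.
Δ = 119·6 − 17² = 425.
a = ((-145)·6 − 17·(-26))/425 = -428/425; b = (119·(-26) − 17·(-145))/425 = -37/25.

a = -1.01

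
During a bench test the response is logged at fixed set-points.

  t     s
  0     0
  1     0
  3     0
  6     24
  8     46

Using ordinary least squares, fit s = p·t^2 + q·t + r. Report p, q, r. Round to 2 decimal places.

From the data, Σt^2·t^2 = 5474, Σt^2·t = 756, Σt^2 = 110, Σt·t = 110, Σt = 18, Σ1 = 5.
And Σt^2·s = 3808, Σt·s = 512, Σs = 70.
Inverting the 3×3 Gram matrix, [p, q, r]ᵀ = [3714/3517, -9350/3517, 1190/3517]ᵀ.

p = 1.06, q = -2.66, r = 0.34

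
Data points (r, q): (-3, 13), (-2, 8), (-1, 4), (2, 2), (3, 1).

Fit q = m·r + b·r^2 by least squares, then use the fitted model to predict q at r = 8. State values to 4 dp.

Sums needed: Σr·r = 27, Σr·r^2 = -1, Σr^2·r^2 = 195.
Moment sums: Σr·q = -52, Σr^2·q = 170.
So MᵀM·[m, b]ᵀ = Mᵀq: [[27, -1]; [-1, 195]]·[m, b]ᵀ = [-52, 170]ᵀ.
Eliminating b: 195·(row 1) − (-1)·(row 2) gives 5264·m = 195·(-52) − (-1)·170 = -9970, so m = -4985/2632.
Then b = (170 − (-1)·(-4985/2632))/195 = 2269/2632.
At r = 8: q̂ = (-4985/2632)·(8) + (2269/2632)·(64) = 1881/47.

q̂ = 40.0213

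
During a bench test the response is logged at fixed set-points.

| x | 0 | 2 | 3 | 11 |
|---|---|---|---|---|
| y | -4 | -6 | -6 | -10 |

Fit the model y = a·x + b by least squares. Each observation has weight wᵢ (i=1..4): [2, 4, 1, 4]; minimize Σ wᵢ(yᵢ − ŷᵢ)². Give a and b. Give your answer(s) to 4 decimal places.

a = -0.4957, b = -4.6123

Setting ∂/∂a … = 0 gives: 509·a + 55·b = -506;  55·a + 11·b = -78.
det = 509·11 − 55² = 2574.
a = ((-506)·11 − 55·(-78))/2574 = -58/117; b = (509·(-78) − 55·(-506))/2574 = -5936/1287.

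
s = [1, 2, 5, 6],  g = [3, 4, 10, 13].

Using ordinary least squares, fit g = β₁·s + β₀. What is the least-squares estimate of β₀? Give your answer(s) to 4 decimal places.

β₀ = 0.5000

Sums needed: Σs·s = 66, Σs = 14, Σ1 = 4.
And Σs·g = 139, Σg = 30.
Normal equations: [[66, 14]; [14, 4]]·[β₁, β₀]ᵀ = [139, 30]ᵀ.
Δ = 66·4 − 14² = 68.
β₁ = (139·4 − 14·30)/68 = 2; β₀ = (66·30 − 14·139)/68 = 1/2.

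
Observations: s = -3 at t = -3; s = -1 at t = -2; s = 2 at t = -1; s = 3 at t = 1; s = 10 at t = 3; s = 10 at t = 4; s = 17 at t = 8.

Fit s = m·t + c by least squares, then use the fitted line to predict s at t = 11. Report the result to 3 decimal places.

ŝ = 22.895

Forming MᵀM = [[104, 10]; [10, 7]] and Mᵀs = [218, 38]ᵀ gives MᵀM·[m, c]ᵀ = Mᵀs.
det = 104·7 − 10² = 628.
m = (218·7 − 10·38)/628 = 573/314; c = (104·38 − 10·218)/628 = 443/157.
At t = 11: ŝ = (573/314)·(11) + (443/157)·(1) = 7189/314.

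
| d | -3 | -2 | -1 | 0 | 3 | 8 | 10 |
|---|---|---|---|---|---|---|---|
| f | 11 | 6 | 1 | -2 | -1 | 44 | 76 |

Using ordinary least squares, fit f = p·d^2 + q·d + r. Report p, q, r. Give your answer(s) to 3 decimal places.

p = 0.989, q = -2.042, r = -2.754

MᵀM·[p, q, r]ᵀ = Mᵀf reads: 14275·p + 1503·q + 187·r = 10531;  1503·p + 187·q + 15·r = 1063;  187·p + 15·q + 7·r = 135.
(Σd^2·d^2 = 14275, Σd^2·d = 1503, Σd^2 = 187, Σd·d = 187, Σd = 15, Σ1 = 7, Σd^2·f = 10531, Σd·f = 1063, Σf = 135.)
Inverting the 3×3 Gram matrix, [p, q, r]ᵀ = [353/357, -243/119, -983/357]ᵀ.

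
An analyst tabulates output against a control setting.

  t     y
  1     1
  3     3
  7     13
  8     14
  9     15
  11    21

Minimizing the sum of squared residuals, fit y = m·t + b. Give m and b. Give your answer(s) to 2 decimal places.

Setting ∂/∂m … = 0 gives: 325·m + 39·b = 579;  39·m + 6·b = 67.
Eliminating b: 6·(row 1) − 39·(row 2) gives 429·m = 6·579 − 39·67 = 861, so m = 287/143.
Then b = (67 − 39·(287/143))/6 = -62/33.

m = 2.01, b = -1.88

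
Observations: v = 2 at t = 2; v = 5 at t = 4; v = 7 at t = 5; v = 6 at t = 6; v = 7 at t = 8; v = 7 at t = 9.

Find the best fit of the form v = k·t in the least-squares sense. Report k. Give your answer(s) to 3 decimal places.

k = 0.947

Normal-equation sums: Σt·t = 226.
For Aᵀv: Σt·v = 214.
AᵀA·[k]ᵀ = Aᵀv becomes [[226]]·[k]ᵀ = [214]ᵀ.
Hence k = 214 / 226 ≈ 0.946903.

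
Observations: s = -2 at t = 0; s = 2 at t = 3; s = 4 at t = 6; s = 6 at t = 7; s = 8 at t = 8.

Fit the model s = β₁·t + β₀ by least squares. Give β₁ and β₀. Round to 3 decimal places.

β₁ = 1.159, β₀ = -1.963

From the data, Σt·t = 158, Σt = 24, Σ1 = 5.
And Σt·s = 136, Σs = 18.
Δ = 158·5 − 24² = 214.
β₁ = (136·5 − 24·18)/214 = 124/107; β₀ = (158·18 − 24·136)/214 = -210/107.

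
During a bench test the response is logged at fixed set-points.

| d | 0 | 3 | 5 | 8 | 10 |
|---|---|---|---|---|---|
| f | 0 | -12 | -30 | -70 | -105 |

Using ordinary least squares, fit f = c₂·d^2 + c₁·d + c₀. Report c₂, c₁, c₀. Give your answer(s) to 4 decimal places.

Forming XᵀX = [[14802, 1664, 198]; [1664, 198, 26]; [198, 26, 5]] and Xᵀf = [-15838, -1796, -217]ᵀ gives XᵀX·[c₂, c₁, c₀]ᵀ = Xᵀf.
Inverting the 3×3 Gram matrix, [c₂, c₁, c₀]ᵀ = [-7862/8675, -12799/8675, 279/1735]ᵀ.

c₂ = -0.9063, c₁ = -1.4754, c₀ = 0.1608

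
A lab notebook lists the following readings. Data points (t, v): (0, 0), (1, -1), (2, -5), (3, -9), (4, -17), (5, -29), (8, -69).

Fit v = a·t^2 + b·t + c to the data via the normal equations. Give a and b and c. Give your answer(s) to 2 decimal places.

Normal-equation sums: Σt^2·t^2 = 5075, Σt^2·t = 737, Σt^2 = 119, Σt·t = 119, Σt = 23, Σ1 = 7.
Right-hand side: Σt^2·v = -5515, Σt·v = -803, Σv = -130.
Normal equations: [[5075, 737, 119]; [737, 119, 23]; [119, 23, 7]]·[a, b, c]ᵀ = [-5515, -803, -130]ᵀ.
Inverting the 3×3 Gram matrix, [a, b, c]ᵀ = [-47197/44898, -1793/6414, 1628/7483]ᵀ.

a = -1.05, b = -0.28, c = 0.22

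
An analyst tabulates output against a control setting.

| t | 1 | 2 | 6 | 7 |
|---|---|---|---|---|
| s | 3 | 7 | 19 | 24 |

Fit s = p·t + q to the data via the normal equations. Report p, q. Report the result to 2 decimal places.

From the data, Σt·t = 90, Σt = 16, Σ1 = 4.
Moment sums: Σt·s = 299, Σs = 53.
Normal equations: [[90, 16]; [16, 4]]·[p, q]ᵀ = [299, 53]ᵀ.
Determinant 90·4 − 16² = 104.
p = (299·4 − 16·53)/104 = 87/26; q = (90·53 − 16·299)/104 = -7/52.

p = 3.35, q = -0.13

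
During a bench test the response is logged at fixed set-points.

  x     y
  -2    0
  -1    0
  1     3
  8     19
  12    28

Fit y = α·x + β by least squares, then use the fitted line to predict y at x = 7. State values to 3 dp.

ŷ = 17.087

From the data, Σx·x = 214, Σx = 18, Σ1 = 5.
Moment sums: Σx·y = 491, Σy = 50.
Determinant 214·5 − 18² = 746.
α = (491·5 − 18·50)/746 = 1555/746; β = (214·50 − 18·491)/746 = 931/373.
At x = 7: ŷ = (1555/746)·(7) + (931/373)·(1) = 12747/746.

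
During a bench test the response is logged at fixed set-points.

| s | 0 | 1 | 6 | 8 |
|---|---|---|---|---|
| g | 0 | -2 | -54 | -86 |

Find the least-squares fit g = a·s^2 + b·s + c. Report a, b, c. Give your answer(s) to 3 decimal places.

a = -0.946, b = -3.359, c = 0.972

Setting ∂/∂a … = 0 gives: 5393·a + 729·b + 101·c = -7450;  729·a + 101·b + 15·c = -1014;  101·a + 15·b + 4·c = -142.
(Σs^2·s^2 = 5393, Σs^2·s = 729, Σs^2 = 101, Σs·s = 101, Σs = 15, Σ1 = 4, Σs^2·g = -7450, Σs·g = -1014, Σg = -142.)
Row-reducing yields a = -4291/4538, b = -15243/4538, c = 2205/2269.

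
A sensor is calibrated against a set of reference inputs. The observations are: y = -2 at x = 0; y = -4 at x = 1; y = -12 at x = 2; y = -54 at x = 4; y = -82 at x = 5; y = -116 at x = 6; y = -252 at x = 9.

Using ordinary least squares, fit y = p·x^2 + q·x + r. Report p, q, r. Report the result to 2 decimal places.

Normal-equation sums: Σx^2·x^2 = 8755, Σx^2·x = 1143, Σx^2 = 163, Σx·x = 163, Σx = 27, Σ1 = 7.
Moment sums: Σx^2·y = -27554, Σx·y = -3618, Σy = -522.
MᵀM·[p, q, r]ᵀ = Mᵀy becomes [[8755, 1143, 163]; [1143, 163, 27]; [163, 27, 7]]·[p, q, r]ᵀ = [-27554, -3618, -522]ᵀ.
Row-reducing yields p = -35492/11991, q = -5592/3997, r = -3022/11991.

p = -2.96, q = -1.40, r = -0.25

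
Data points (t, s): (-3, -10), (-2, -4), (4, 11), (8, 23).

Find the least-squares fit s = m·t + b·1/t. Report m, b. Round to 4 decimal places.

Forming XᵀX = [[93, 4]; [4, 253/576]] and Xᵀs = [266, 263/24]ᵀ gives XᵀX·[m, b]ᵀ = Xᵀs.
Determinant 93·(253/576) − 4² = 4771/192.
m = (266·(253/576) − 4·(263/24))/(4771/192) = 42050/14313; b = (93·(263/24) − 4·266)/(4771/192) = -8616/4771.

m = 2.9379, b = -1.8059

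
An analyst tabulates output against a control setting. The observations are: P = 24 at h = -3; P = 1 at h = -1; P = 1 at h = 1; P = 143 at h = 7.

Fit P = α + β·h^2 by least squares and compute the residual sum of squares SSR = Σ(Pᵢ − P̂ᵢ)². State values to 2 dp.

SSR = 0.32

The normal equations are: 4·α + 60·β = 169;  60·α + 2484·β = 7225.
(Σ1 = 4, Σh^2 = 60, Σh^2·h^2 = 2484, ΣP = 169, Σh^2·P = 7225.)
Determinant 4·2484 − 60² = 6336.
α = (169·2484 − 60·7225)/6336 = -571/264; β = (4·7225 − 60·169)/6336 = 2345/792.
Residuals: -16/33, 20/99, 20/99, 8/99; SSR = 32/99.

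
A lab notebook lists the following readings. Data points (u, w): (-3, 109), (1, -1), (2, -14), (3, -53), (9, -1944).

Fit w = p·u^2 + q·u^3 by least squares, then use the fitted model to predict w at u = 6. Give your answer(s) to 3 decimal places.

ŵ = -539.318

From the data, Σu^2·u^2 = 6740, Σu^2·u^3 = 59082, Σu^3·u^3 = 532964.
For Aᵀw: Σu^2·w = -157017, Σu^3·w = -1421663.
So AᵀA·[p, q]ᵀ = Aᵀw: [[6740, 59082]; [59082, 532964]]·[p, q]ᵀ = [-157017, -1421663]ᵀ.
Determinant 6740·532964 − 59082² = 101494636.
p = ((-157017)·532964 − 59082·(-1421663))/101494636 = 155142489/50747318; q = (6740·(-1421663) − 59082·(-157017))/101494636 = -152565113/50747318.
At u = 6: ŵ = (155142489/50747318)·(36) + (-152565113/50747318)·(216) = -13684467402/25373659.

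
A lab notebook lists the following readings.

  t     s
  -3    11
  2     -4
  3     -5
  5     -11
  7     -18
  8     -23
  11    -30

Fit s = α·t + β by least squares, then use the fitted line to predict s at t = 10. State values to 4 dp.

Compute the Gram sums: Σt·t = 281, Σt = 33, Σ1 = 7.
And Σt·s = -751, Σs = -80.
So XᵀX·[α, β]ᵀ = Xᵀs: [[281, 33]; [33, 7]]·[α, β]ᵀ = [-751, -80]ᵀ.
det = 281·7 − 33² = 878.
α = ((-751)·7 − 33·(-80))/878 = -2617/878; β = (281·(-80) − 33·(-751))/878 = 2303/878.
At t = 10: ŝ = (-2617/878)·(10) + (2303/878)·(1) = -23867/878.

ŝ = -27.1834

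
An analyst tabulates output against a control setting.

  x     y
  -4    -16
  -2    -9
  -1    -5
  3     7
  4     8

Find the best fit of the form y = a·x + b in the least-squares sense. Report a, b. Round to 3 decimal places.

Normal-equation sums: Σx·x = 46, Σx = 0, Σ1 = 5.
And Σx·y = 140, Σy = -15.
Normal equations: [[46, 0]; [0, 5]]·[a, b]ᵀ = [140, -15]ᵀ.
Determinant 46·5 − 0² = 230.
a = (140·5 − 0·(-15))/230 = 70/23; b = (46·(-15) − 0·140)/230 = -3.

a = 3.043, b = -3.000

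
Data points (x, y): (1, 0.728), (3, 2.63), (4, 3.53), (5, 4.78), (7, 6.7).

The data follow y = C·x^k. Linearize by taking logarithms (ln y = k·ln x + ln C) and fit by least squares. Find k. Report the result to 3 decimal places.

k = 1.147

Let Y = ln y. Fitting Y = k·ln x + ln C by least squares:
Σln x = 6.0403, Σ(ln x)² = 9.5056, Σln y = 5.3774, Σln x·ln y = 9.0301.
Normal system: [[9.5056, 6.0403]; [6.0403, 5]]·[k, ln C]ᵀ = [9.0301, 5.3774]ᵀ.
Solving (det = 11.0434): k = 1.14726, ln C = -0.31047.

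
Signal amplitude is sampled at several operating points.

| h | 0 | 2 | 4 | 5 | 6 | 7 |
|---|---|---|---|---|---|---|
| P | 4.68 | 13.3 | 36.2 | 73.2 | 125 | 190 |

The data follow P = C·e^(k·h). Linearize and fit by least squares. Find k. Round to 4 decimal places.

Linearized form: ln P = k·h + ln C. From the 6 transformed points,
Σh = 24.0000, Σ(h)² = 130.0000, Σln P = 22.0887, Σh·ln P = 106.6968.
Normal system: [[130.0000, 24.0000]; [24.0000, 6]]·[k, ln C]ᵀ = [106.6968, 22.0887]ᵀ.
Slope k = (n·Σh·ln P − Σh·Σln P)/(n·Σ(h)² − (Σh)²) = (6·106.6968 − 24.0000·22.0887)/204.0000 = 0.53948; ln C = (Σln P − k·Σh)/n = 1.52354.

k = 0.5395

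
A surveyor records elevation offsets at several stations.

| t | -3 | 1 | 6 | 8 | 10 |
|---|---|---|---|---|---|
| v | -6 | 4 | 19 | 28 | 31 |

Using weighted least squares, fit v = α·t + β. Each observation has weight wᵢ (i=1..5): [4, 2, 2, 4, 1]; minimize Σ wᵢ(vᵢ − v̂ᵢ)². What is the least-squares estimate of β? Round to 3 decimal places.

β = 2.492

Compute the Gram sums: Σwᵢ·t·t = 466, Σwᵢ·t = 44, Σwᵢ·1 = 13.
Moment sums: Σwᵢ·t·v = 1514, Σwᵢ·v = 165.
Eliminating β: 13·(row 1) − 44·(row 2) gives 4122·α = 13·1514 − 44·165 = 12422, so α = 6211/2061.
Then β = (165 − 44·(6211/2061))/13 = 5137/2061.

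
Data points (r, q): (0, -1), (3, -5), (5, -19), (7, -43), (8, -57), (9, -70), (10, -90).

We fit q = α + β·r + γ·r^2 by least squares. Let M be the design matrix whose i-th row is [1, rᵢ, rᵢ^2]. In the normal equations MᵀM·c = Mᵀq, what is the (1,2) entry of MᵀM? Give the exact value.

42

Row 1 ↔ basis 1, column 2 ↔ basis r, so (MᵀM)_{1,2} = Σᵢ r = (1)·(0) + (1)·(3) + (1)·(5) + (1)·(7) + (1)·(8) + (1)·(9) + (1)·(10) = 42.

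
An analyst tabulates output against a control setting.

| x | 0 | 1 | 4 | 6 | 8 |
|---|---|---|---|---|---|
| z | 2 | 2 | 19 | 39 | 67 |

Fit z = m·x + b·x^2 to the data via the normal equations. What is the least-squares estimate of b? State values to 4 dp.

Compute the Gram sums: Σx·x = 117, Σx·x^2 = 793, Σx^2·x^2 = 5649.
For Mᵀz: Σx·z = 848, Σx^2·z = 5998.
Eliminating b: 5649·(row 1) − 793·(row 2) gives 32084·m = 5649·848 − 793·5998 = 33938, so m = 16969/16042.
Then b = (5998 − 793·(16969/16042))/5649 = 1127/1234.

b = 0.9133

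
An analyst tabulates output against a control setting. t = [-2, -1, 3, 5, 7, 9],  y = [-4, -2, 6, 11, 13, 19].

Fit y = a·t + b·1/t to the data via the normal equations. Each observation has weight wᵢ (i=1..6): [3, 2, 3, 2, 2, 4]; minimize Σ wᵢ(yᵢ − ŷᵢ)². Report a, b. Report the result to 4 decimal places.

Entries of AᵀWA: Σwᵢ·t·t = 513, Σwᵢ·t·1/t = 16, Σwᵢ·1/t·1/t = 1291327/396900.
For AᵀWy: Σwᵢ·t·y = 1058, Σwᵢ·1/t·y = 10256/315.
AᵀWA·[a, b]ᵀ = AᵀWy becomes [[513, 16]; [16, 1291327/396900]]·[a, b]ᵀ = [1058, 10256/315]ᵀ.
Determinant 513·(1291327/396900) − 16² = 20772013/14700.
a = (1058·(1291327/396900) − 16·(10256/315))/(20772013/14700) = 1159463006/560844351; b = (513·(10256/315) − 16·1058)/(20772013/14700) = -3312960/20772013.

a = 2.0674, b = -0.1595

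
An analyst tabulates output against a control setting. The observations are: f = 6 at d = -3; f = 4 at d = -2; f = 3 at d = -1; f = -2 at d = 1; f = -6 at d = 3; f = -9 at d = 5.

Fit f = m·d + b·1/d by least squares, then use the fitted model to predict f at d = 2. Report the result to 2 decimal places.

Normal-equation sums: Σd·d = 49, Σd·1/d = 6, Σ1/d·1/d = 2261/900.
And Σd·f = -94, Σ1/d·f = -64/5.
Eliminating b: (2261/900)·(row 1) − 6·(row 2) gives (78389/900)·m = (2261/900)·(-94) − 6·(-64/5) = -71707/450, so m = -143414/78389.
Then b = ((-64/5) − 6·(-143414/78389))/(2261/900) = -56880/78389.
At d = 2: f̂ = (-143414/78389)·(2) + (-56880/78389)·(1/2) = -315268/78389.

f̂ = -4.02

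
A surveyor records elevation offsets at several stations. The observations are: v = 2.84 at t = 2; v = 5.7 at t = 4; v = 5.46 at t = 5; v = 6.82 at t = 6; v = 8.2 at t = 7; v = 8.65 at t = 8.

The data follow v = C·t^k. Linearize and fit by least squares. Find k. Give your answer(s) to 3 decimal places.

k = 0.794

With ln vᵢ as the transformed response and ln tᵢ as the regressor:
Σln t = 9.5060, Σ(ln t)² = 16.3136, Σln v = 10.6633, Σln t·ln v = 17.8891.
Normal system: [[16.3136, 9.5060]; [9.5060, 6]]·[k, ln C]ᵀ = [17.8891, 10.6633]ᵀ.
Δ = 16.3136·6 − (9.5060)² = 7.5177; k = (17.8891·6 − 9.5060·10.6633)/7.5177 = 0.79411, ln C = (16.3136·10.6633 − 9.5060·17.8891)/7.5177 = 0.51908.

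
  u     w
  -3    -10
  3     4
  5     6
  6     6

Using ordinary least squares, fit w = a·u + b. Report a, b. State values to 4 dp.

a = 1.8769, b = -3.6615

Forming MᵀM = [[79, 11]; [11, 4]] and Mᵀw = [108, 6]ᵀ gives MᵀM·[a, b]ᵀ = Mᵀw.
Δ = 79·4 − 11² = 195.
a = (108·4 − 11·6)/195 = 122/65; b = (79·6 − 11·108)/195 = -238/65.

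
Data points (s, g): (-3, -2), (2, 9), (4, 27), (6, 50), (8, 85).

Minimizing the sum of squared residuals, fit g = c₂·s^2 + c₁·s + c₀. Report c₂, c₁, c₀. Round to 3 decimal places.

Normal-equation sums: Σs^2·s^2 = 5745, Σs^2·s = 773, Σs^2 = 129, Σs·s = 129, Σs = 17, Σ1 = 5.
For Aᵀg: Σs^2·g = 7690, Σs·g = 1112, Σg = 169.
Solving the 3×3 system (Gaussian elimination) gives c₂ = 71719/75316, c₁ = 12191/3964, c₀ = -23052/18829.

c₂ = 0.952, c₁ = 3.075, c₀ = -1.224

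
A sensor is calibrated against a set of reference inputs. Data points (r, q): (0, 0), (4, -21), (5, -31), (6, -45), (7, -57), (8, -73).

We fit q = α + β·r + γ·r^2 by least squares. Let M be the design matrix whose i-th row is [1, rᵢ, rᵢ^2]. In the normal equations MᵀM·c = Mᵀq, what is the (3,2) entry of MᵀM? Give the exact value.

1260

Row 3 ↔ basis r^2, column 2 ↔ basis r, so (MᵀM)_{3,2} = Σᵢ (r^2)·(r) = (0)·(0) + (16)·(4) + (25)·(5) + (36)·(6) + (49)·(7) + (64)·(8) = 1260.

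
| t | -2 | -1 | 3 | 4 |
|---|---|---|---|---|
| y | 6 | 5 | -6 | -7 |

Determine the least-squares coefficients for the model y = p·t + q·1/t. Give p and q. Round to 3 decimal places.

p = -1.598, q = -3.763

Setting ∂/∂p … = 0 gives: 30·p + 4·q = -63;  4·p + (205/144)·q = -47/4.
(Σt·t = 30, Σt·1/t = 4, Σ1/t·1/t = 205/144, Σt·y = -63, Σ1/t·y = -47/4.)
Determinant 30·(205/144) − 4² = 641/24.
p = ((-63)·(205/144) − 4·(-47/4))/(641/24) = -2049/1282; q = (30·(-47/4) − 4·(-63))/(641/24) = -2412/641.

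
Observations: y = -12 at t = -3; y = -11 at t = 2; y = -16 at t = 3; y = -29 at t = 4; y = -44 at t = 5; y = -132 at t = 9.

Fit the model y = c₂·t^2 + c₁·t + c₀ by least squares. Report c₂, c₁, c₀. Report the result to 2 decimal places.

c₂ = -1.51, c₁ = -0.93, c₀ = -1.36

Setting ∂/∂c₂ … = 0 gives: 7620·c₂ + 926·c₁ + 144·c₀ = -12552;  926·c₂ + 144·c₁ + 20·c₀ = -1558;  144·c₂ + 20·c₁ + 6·c₀ = -244.
(Σt^2·t^2 = 7620, Σt^2·t = 926, Σt^2 = 144, Σt·t = 144, Σt = 20, Σ1 = 6, Σt^2·y = -12552, Σt·y = -1558, Σy = -244.)
Solving the 3×3 system (Gaussian elimination) gives c₂ = -139277/92325, c₁ = -28594/30775, c₀ = -125962/92325.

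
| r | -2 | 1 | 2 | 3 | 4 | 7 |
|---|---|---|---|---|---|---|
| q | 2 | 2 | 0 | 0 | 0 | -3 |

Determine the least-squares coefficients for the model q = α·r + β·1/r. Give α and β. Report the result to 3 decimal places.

α = -0.405, β = 1.773

Compute the Gram sums: Σr·r = 83, Σr·1/r = 6, Σ1/r·1/r = 11953/7056.
Moment sums: Σr·q = -23, Σ1/r·q = 4/7.
Eliminating β: (11953/7056)·(row 1) − 6·(row 2) gives (738083/7056)·α = (11953/7056)·(-23) − 6·(4/7) = -299111/7056, so α = -299111/738083.
Then β = ((4/7) − 6·(-299111/738083))/(11953/7056) = 1308384/738083.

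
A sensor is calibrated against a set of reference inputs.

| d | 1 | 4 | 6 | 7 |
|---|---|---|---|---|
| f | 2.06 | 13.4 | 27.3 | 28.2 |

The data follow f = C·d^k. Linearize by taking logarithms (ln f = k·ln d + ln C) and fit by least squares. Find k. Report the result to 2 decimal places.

Taking logs, ln f = k·ln d + ln C, so regress ln f on ln d.
Over the data: Σln d = 5.1240, Σ(ln d)² = 8.9188, Σln f = 9.9642, Σln d·ln f = 16.0210.
Normal system: [[8.9188, 5.1240]; [5.1240, 4]]·[k, ln C]ᵀ = [16.0210, 9.9642]ᵀ.
Δ = 8.9188·4 − (5.1240)² = 9.4201; k = (16.0210·4 − 5.1240·9.9642)/9.4201 = 1.38297, ln C = (8.9188·9.9642 − 5.1240·16.0210)/9.4201 = 0.71947.

k = 1.38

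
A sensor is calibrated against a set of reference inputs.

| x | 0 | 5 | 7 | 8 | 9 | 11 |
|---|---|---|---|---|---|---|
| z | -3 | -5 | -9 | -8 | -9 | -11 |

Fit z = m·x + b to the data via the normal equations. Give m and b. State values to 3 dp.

m = -0.736, b = -2.591

Compute the Gram sums: Σx·x = 340, Σx = 40, Σ1 = 6.
For Mᵀz: Σx·z = -354, Σz = -45.
Eliminating b: 6·(row 1) − 40·(row 2) gives 440·m = 6·(-354) − 40·(-45) = -324, so m = -81/110.
Then b = ((-45) − 40·(-81/110))/6 = -57/22.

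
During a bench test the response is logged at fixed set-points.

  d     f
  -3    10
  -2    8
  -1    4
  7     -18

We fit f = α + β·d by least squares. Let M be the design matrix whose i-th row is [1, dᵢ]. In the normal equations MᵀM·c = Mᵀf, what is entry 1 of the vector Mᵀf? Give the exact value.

Entry 1 ↔ basis 1, so (Mᵀf)_{1} = Σᵢ fᵢ = (1)·(10) + (1)·(8) + (1)·(4) + (1)·(-18) = 4.

4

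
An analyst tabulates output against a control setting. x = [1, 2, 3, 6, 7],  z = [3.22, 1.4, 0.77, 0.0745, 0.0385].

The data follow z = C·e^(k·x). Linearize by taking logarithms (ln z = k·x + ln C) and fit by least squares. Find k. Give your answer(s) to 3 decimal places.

k = -0.739

Taking logs, ln z = k·x + ln C, so regress ln z on x.
XᵀX = [[99.0000, 19.0000]; [19.0000, 5]], rhs = [-37.3232, -4.6096]ᵀ  (here Σx = 19.0000, Σ(x)² = 99.0000, Σln z = -4.6096, Σx·ln z = -37.3232).
Solving (det = 134.0000): k = -0.73906, ln C = 1.88652.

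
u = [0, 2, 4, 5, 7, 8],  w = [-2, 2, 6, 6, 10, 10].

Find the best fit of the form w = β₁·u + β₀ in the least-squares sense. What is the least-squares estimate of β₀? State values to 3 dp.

β₀ = -1.294

Compute the Gram sums: Σu·u = 158, Σu = 26, Σ1 = 6.
For Xᵀw: Σu·w = 208, Σw = 32.
XᵀX·[β₁, β₀]ᵀ = Xᵀw becomes [[158, 26]; [26, 6]]·[β₁, β₀]ᵀ = [208, 32]ᵀ.
Δ = 158·6 − 26² = 272.
β₁ = (208·6 − 26·32)/272 = 26/17; β₀ = (158·32 − 26·208)/272 = -22/17.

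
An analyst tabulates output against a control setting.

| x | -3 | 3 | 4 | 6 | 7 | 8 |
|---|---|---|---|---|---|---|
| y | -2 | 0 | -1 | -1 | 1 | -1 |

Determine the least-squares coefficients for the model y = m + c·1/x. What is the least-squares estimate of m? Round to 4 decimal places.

m = -0.9722

From the data, Σ1 = 6, Σ1/x = 115/168, Σ1/x·1/x = 1093/3136.
For Mᵀy: Σy = -4, Σ1/x·y = 15/56.
det = 6·(1093/3136) − (115/168)² = 45797/28224.
m = ((-4)·(1093/3136) − (115/168)·(15/56))/(45797/28224) = -44523/45797; c = (6·(15/56) − (115/168)·(-4))/(45797/28224) = 122640/45797.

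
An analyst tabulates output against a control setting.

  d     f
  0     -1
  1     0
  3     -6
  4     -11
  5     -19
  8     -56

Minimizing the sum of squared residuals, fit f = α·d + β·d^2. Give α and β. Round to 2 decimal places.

Forming MᵀM = [[115, 729]; [729, 5059]] and Mᵀf = [-605, -4289]ᵀ gives MᵀM·[α, β]ᵀ = Mᵀf.
Δ = 115·5059 − 729² = 50344.
α = ((-605)·5059 − 729·(-4289))/50344 = 32993/25172; β = (115·(-4289) − 729·(-605))/50344 = -26095/25172.

α = 1.31, β = -1.04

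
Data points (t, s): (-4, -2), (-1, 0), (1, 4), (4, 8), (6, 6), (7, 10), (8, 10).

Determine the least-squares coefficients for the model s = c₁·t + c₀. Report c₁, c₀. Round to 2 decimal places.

Entries of XᵀX: Σt·t = 183, Σt = 21, Σ1 = 7.
For Xᵀs: Σt·s = 230, Σs = 36.
Normal equations: [[183, 21]; [21, 7]]·[c₁, c₀]ᵀ = [230, 36]ᵀ.
Δ = 183·7 − 21² = 840.
c₁ = (230·7 − 21·36)/840 = 61/60; c₀ = (183·36 − 21·230)/840 = 293/140.

c₁ = 1.02, c₀ = 2.09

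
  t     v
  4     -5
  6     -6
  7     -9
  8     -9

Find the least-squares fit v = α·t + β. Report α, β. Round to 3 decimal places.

α = -1.114, β = -0.286

Sums needed: Σt·t = 165, Σt = 25, Σ1 = 4.
Right-hand side: Σt·v = -191, Σv = -29.
MᵀM·[α, β]ᵀ = Mᵀv becomes [[165, 25]; [25, 4]]·[α, β]ᵀ = [-191, -29]ᵀ.
Eliminating β: 4·(row 1) − 25·(row 2) gives 35·α = 4·(-191) − 25·(-29) = -39, so α = -39/35.
Then β = ((-29) − 25·(-39/35))/4 = -2/7.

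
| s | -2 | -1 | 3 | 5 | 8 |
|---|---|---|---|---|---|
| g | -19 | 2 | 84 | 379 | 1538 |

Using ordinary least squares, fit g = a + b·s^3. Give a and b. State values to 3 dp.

a = 4.431, b = 2.995

The normal system MᵀM·[a, b]ᵀ = Mᵀg is [[5, 655]; [655, 278563]]·[a, b]ᵀ = [1984, 837249]ᵀ.
Determinant 5·278563 − 655² = 963790.
a = (1984·278563 − 655·837249)/963790 = 4270897/963790; b = (5·837249 − 655·1984)/963790 = 577345/192758.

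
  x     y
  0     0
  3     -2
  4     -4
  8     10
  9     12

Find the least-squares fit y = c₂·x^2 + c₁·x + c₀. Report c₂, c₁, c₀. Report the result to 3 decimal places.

c₂ = 0.411, c₁ = -2.244, c₀ = -0.009

Entries of AᵀA: Σx^2·x^2 = 10994, Σx^2·x = 1332, Σx^2 = 170, Σx·x = 170, Σx = 24, Σ1 = 5.
Right-hand side: Σx^2·y = 1530, Σx·y = 166, Σy = 16.
Row-reducing yields c₂ = 10007/24339, c₁ = -18203/8113, c₀ = -230/24339.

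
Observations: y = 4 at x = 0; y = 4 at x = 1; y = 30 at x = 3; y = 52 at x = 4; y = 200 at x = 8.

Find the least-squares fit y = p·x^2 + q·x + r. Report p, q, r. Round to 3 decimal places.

Forming MᵀM = [[4434, 604, 90]; [604, 90, 16]; [90, 16, 5]] and Mᵀy = [13906, 1902, 290]ᵀ gives MᵀM·[p, q, r]ᵀ = Mᵀy.
Inverting the 3×3 Gram matrix, [p, q, r]ᵀ = [36541/11659, -4925/11659, 34244/11659]ᵀ.

p = 3.134, q = -0.422, r = 2.937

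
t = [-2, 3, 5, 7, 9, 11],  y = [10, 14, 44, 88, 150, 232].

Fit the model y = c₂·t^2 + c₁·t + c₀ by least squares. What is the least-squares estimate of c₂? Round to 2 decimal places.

c₂ = 2.05

The normal system MᵀM·[c₂, c₁, c₀]ᵀ = Mᵀy is [[24325, 2547, 289]; [2547, 289, 33]; [289, 33, 6]]·[c₂, c₁, c₀]ᵀ = [45800, 4760, 538]ᵀ.
Solving the 3×3 system (Gaussian elimination) gives c₂ = 123997/60514, c₁ = -1183/790, c₀ = -120089/151285.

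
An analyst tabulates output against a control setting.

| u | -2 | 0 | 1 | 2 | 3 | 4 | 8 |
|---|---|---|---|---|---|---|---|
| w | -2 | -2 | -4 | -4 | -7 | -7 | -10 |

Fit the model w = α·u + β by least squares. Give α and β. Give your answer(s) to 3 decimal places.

XᵀX·[α, β]ᵀ = Xᵀw reads: 98·α + 16·β = -137;  16·α + 7·β = -36.
det = 98·7 − 16² = 430.
α = ((-137)·7 − 16·(-36))/430 = -383/430; β = (98·(-36) − 16·(-137))/430 = -668/215.

α = -0.891, β = -3.107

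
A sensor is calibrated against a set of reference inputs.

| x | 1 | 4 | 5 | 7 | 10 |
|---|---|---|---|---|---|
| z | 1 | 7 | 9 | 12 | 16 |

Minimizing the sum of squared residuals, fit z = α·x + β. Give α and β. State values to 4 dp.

From the data, Σx·x = 191, Σx = 27, Σ1 = 5.
Right-hand side: Σx·z = 318, Σz = 45.
Eliminating β: 5·(row 1) − 27·(row 2) gives 226·α = 5·318 − 27·45 = 375, so α = 375/226.
Then β = (45 − 27·(375/226))/5 = 9/226.

α = 1.6593, β = 0.0398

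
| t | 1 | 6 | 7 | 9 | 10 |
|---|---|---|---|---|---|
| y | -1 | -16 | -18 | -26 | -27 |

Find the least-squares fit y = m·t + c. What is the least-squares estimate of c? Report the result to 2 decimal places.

c = 2.01

AᵀA·[m, c]ᵀ = Aᵀy reads: 267·m + 33·c = -727;  33·m + 5·c = -88.
(Σt·t = 267, Σt = 33, Σ1 = 5, Σt·y = -727, Σy = -88.)
Determinant 267·5 − 33² = 246.
m = ((-727)·5 − 33·(-88))/246 = -731/246; c = (267·(-88) − 33·(-727))/246 = 165/82.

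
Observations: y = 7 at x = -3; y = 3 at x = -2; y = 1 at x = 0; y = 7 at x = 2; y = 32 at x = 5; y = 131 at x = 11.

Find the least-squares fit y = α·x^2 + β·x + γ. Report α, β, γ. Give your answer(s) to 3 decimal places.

α = 0.970, β = 1.131, γ = 1.370

Entries of AᵀA: Σx^2·x^2 = 15379, Σx^2·x = 1429, Σx^2 = 163, Σx·x = 163, Σx = 13, Σ1 = 6.
And Σx^2·y = 16754, Σx·y = 1588, Σy = 181.
So AᵀA·[α, β, γ]ᵀ = Aᵀy: [[15379, 1429, 163]; [1429, 163, 13]; [163, 13, 6]]·[α, β, γ]ᵀ = [16754, 1588, 181]ᵀ.
Row-reducing yields α = 928447/957360, β = 216547/191472, γ = 54651/39890.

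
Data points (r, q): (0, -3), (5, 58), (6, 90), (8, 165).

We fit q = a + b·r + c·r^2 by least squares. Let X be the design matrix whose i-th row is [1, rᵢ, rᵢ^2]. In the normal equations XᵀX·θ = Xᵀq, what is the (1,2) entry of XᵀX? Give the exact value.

Row 1 ↔ basis 1, column 2 ↔ basis r, so (XᵀX)_{1,2} = Σᵢ r = (1)·(0) + (1)·(5) + (1)·(6) + (1)·(8) = 19.

19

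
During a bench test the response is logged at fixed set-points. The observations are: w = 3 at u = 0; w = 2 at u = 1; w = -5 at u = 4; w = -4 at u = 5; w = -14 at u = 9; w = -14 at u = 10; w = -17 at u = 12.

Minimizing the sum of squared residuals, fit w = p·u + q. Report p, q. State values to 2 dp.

From the data, Σu·u = 367, Σu = 41, Σ1 = 7.
Right-hand side: Σu·w = -508, Σw = -49.
Normal equations: [[367, 41]; [41, 7]]·[p, q]ᵀ = [-508, -49]ᵀ.
Δ = 367·7 − 41² = 888.
p = ((-508)·7 − 41·(-49))/888 = -1547/888; q = (367·(-49) − 41·(-508))/888 = 2845/888.

p = -1.74, q = 3.20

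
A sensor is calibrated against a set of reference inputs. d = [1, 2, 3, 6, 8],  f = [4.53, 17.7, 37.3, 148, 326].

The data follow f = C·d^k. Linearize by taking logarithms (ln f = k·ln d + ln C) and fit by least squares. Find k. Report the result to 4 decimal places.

k = 2.0215

Let Y = ln f. Fitting Y = k·ln d + ln C by least squares:
Σln d = 5.6630, Σ(ln d)² = 9.2219, Σln f = 18.7874, Σln d·ln f = 26.9550.
Equations: 9.2219·k + 5.6630·ln C = 26.9550;  5.6630·k + 5·ln C = 18.7874.
Slope k = (n·Σln d·ln f − Σln d·Σln f)/(n·Σ(ln d)² − (Σln d)²) = (5·26.9550 − 5.6630·18.7874)/14.0403 = 2.02152; ln C = (Σln f − k·Σln d)/n = 1.46792.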